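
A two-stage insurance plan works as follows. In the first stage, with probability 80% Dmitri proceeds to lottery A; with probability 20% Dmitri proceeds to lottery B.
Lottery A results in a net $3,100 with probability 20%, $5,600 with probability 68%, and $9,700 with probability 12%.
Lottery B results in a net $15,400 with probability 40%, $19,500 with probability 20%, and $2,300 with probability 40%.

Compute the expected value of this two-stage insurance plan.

EV(A) = 0.2 × 3100 + 0.68 × 5600 + 0.12 × 9700 = 620 + 3808 + 1164 = 5592
EV(B) = 0.4 × 15400 + 0.2 × 19500 + 0.4 × 2300 = 6160 + 3900 + 920 = 10980
Overall = 0.8 × 5592 + 0.2 × 10980 = 4473.6 + 2196 = 6669.6

$6,669.60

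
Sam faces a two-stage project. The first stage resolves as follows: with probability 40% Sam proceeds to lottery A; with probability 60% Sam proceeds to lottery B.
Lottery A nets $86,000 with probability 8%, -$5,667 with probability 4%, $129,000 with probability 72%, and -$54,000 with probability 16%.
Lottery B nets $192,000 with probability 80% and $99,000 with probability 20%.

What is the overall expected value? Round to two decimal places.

$140,397.33

EV(A) = 0.08 × 86000 + 0.04 × (-5667) + 0.72 × 129000 + 0.16 × (-54000) = 6880 − 226.68 + 92880 − 8640 = 90893.32
EV(B) = 0.8 × 192000 + 0.2 × 99000 = 153600 + 19800 = 173400
Overall = 0.4 × 90893.32 + 0.6 × 173400 = 36357.328 + 104040 = 140397.328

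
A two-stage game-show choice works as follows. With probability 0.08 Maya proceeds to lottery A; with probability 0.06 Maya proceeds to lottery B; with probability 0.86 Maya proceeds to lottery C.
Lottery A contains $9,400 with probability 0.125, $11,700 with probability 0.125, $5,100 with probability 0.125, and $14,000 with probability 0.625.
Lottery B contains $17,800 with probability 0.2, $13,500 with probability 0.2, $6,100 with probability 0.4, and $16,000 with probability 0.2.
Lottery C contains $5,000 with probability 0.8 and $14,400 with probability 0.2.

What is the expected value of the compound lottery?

EV(A) = 0.125 × 9400 + 0.125 × 11700 + 0.125 × 5100 + 0.625 × 14000 = 1175 + 1462.5 + 637.5 + 8750 = 12025
EV(B) = 0.2 × 17800 + 0.2 × 13500 + 0.4 × 6100 + 0.2 × 16000 = 3560 + 2700 + 2440 + 3200 = 11900
EV(C) = 0.8 × 5000 + 0.2 × 14400 = 4000 + 2880 = 6880
Overall = 0.08 × 12025 + 0.06 × 11900 + 0.86 × 6880 = 962 + 714 + 5916.8 = 7592.8

$7,592.80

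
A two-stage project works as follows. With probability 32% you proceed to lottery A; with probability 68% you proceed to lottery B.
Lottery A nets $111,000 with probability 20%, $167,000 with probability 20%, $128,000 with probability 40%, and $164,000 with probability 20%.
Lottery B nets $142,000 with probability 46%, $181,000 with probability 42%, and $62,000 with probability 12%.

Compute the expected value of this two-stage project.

$145,842.40

EV(A) = 0.2 × 111000 + 0.2 × 167000 + 0.4 × 128000 + 0.2 × 164000 = 22200 + 33400 + 51200 + 32800 = 139600
EV(B) = 0.46 × 142000 + 0.42 × 181000 + 0.12 × 62000 = 65320 + 76020 + 7440 = 148780
Overall = 0.32 × 139600 + 0.68 × 148780 = 44672 + 101170.4 = 145842.4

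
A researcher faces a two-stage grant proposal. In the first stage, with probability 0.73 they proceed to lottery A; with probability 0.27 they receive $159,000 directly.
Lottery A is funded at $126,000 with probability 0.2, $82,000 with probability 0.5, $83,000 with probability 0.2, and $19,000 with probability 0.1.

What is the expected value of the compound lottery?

EV(A) = 0.2 × 126000 + 0.5 × 82000 + 0.2 × 83000 + 0.1 × 19000 = 25200 + 41000 + 16600 + 1900 = 84700
Branch B: 159000 (certain)
Overall = 0.73 × 84700 + 0.27 × 159000 = 61831 + 42930 = 104761

$104,761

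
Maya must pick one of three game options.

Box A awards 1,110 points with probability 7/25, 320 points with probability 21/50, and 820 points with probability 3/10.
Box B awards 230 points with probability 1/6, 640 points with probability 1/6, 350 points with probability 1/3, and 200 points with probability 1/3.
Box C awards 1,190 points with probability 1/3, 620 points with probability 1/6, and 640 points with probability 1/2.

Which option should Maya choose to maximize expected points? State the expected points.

Box A = 7/25 × 1110 + 21/50 × 320 + 3/10 × 820 = 310.8 + 134.4 + 246 = 691.2
Box B = 1/6 × 230 + 1/6 × 640 + 1/3 × 350 + 1/3 × 200 = 38.3333 + 106.6667 + 116.6667 + 66.6667 = 328.3333
Box C = 1/3 × 1190 + 1/6 × 620 + 1/2 × 640 = 396.6667 + 103.3333 + 320 = 820

Box C (820 points)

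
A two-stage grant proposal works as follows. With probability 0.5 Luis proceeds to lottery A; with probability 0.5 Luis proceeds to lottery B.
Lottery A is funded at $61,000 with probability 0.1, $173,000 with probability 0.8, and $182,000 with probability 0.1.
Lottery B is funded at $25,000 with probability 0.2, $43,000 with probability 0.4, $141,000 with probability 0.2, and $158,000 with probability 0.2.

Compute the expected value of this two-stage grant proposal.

$122,350

EV(A) = 0.1 × 61000 + 0.8 × 173000 + 0.1 × 182000 = 6100 + 138400 + 18200 = 162700
EV(B) = 0.2 × 25000 + 0.4 × 43000 + 0.2 × 141000 + 0.2 × 158000 = 5000 + 17200 + 28200 + 31600 = 82000
Overall = 0.5 × 162700 + 0.5 × 82000 = 81350 + 41000 = 122350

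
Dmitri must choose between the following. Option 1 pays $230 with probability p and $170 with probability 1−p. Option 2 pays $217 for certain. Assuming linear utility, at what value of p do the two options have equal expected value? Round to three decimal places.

p = 0.783

p·230 + (1−p)·170 = 217
60p + 170 = 217
p = (217 − 170) / 60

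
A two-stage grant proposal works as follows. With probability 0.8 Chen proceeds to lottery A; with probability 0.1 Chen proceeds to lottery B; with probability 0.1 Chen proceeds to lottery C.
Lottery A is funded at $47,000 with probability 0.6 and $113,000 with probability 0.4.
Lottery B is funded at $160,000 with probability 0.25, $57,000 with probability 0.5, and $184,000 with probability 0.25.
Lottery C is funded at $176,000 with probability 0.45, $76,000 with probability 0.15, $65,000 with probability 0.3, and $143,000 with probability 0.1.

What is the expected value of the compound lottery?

EV(A) = 0.6 × 47000 + 0.4 × 113000 = 28200 + 45200 = 73400
EV(B) = 0.25 × 160000 + 0.5 × 57000 + 0.25 × 184000 = 40000 + 28500 + 46000 = 114500
EV(C) = 0.45 × 176000 + 0.15 × 76000 + 0.3 × 65000 + 0.1 × 143000 = 79200 + 11400 + 19500 + 14300 = 124400
Overall = 0.8 × 73400 + 0.1 × 114500 + 0.1 × 124400 = 58720 + 11450 + 12440 = 82610

$82,610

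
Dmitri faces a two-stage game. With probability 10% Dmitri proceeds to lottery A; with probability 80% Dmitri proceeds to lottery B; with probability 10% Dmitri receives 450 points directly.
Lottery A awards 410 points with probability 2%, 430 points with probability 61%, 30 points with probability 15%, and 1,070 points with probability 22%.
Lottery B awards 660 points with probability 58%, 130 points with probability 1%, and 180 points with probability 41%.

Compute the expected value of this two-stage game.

462.36 points

EV(A) = 0.02 × 410 + 0.61 × 430 + 0.15 × 30 + 0.22 × 1070 = 8.2 + 262.3 + 4.5 + 235.4 = 510.4
EV(B) = 0.58 × 660 + 0.01 × 130 + 0.41 × 180 = 382.8 + 1.3 + 73.8 = 457.9
Branch C: 450 (certain)
Overall = 0.1 × 510.4 + 0.8 × 457.9 + 0.1 × 450 = 51.04 + 366.32 + 45 = 462.36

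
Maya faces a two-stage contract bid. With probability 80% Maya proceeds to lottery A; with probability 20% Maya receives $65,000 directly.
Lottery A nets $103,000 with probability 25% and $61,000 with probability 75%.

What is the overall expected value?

EV(A) = 0.25 × 103000 + 0.75 × 61000 = 25750 + 45750 = 71500
Branch B: 65000 (certain)
Overall = 0.8 × 71500 + 0.2 × 65000 = 57200 + 13000 = 70200

$70,200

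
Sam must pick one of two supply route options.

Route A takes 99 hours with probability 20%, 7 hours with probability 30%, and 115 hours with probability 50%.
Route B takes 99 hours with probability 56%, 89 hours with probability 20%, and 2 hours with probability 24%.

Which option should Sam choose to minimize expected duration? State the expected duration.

Route A = 0.2 × 99 + 0.3 × 7 + 0.5 × 115 = 19.8 + 2.1 + 57.5 = 79.4
Route B = 0.56 × 99 + 0.2 × 89 + 0.24 × 2 = 55.44 + 17.8 + 0.48 = 73.72

Route B (73.72 hours)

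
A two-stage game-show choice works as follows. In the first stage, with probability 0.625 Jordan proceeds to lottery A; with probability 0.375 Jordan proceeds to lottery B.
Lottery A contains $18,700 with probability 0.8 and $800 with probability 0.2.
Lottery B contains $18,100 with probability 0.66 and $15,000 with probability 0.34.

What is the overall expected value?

EV(A) = 0.8 × 18700 + 0.2 × 800 = 14960 + 160 = 15120
EV(B) = 0.66 × 18100 + 0.34 × 15000 = 11946 + 5100 = 17046
Overall = 0.625 × 15120 + 0.375 × 17046 = 9450 + 6392.25 = 15842.25

$15,842.25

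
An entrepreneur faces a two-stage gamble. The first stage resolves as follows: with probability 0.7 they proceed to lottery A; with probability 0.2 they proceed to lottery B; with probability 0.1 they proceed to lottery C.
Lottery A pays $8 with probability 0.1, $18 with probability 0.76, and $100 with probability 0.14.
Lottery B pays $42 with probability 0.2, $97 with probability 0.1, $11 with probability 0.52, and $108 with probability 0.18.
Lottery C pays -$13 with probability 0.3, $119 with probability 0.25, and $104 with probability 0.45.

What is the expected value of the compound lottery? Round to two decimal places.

$35.85

EV(A) = 0.1 × 8 + 0.76 × 18 + 0.14 × 100 = 0.8 + 13.68 + 14 = 28.48
EV(B) = 0.2 × 42 + 0.1 × 97 + 0.52 × 11 + 0.18 × 108 = 8.4 + 9.7 + 5.72 + 19.44 = 43.26
EV(C) = 0.3 × (-13) + 0.25 × 119 + 0.45 × 104 = -3.9 + 29.75 + 46.8 = 72.65
Overall = 0.7 × 28.48 + 0.2 × 43.26 + 0.1 × 72.65 = 19.936 + 8.652 + 7.265 = 35.853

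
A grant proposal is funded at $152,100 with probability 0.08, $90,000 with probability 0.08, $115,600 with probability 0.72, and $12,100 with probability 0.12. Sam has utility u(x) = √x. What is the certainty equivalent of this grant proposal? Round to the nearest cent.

$98,094.24

E[u] = 0.08·√152100 + 0.08·√90000 + 0.72·√115600 + 0.12·√12100 = 0.08·390 + 0.08·300 + 0.72·340 + 0.12·110 = 313.2
CE = (313.2)² = 98094.24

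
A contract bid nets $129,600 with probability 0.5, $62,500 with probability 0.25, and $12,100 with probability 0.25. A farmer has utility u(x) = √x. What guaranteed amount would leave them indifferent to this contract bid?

E[u] = 0.5·√129600 + 0.25·√62500 + 0.25·√12100 = 0.5·360 + 0.25·250 + 0.25·110 = 270
CE = (270)² = 72900

$72,900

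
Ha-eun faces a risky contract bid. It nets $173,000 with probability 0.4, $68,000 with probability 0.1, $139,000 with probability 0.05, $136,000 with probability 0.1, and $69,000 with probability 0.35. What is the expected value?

$120,700

EV = 0.4 × 173000 + 0.1 × 68000 + 0.05 × 139000 + 0.1 × 136000 + 0.35 × 69000 = 69200 + 6800 + 6950 + 13600 + 24150 = 120700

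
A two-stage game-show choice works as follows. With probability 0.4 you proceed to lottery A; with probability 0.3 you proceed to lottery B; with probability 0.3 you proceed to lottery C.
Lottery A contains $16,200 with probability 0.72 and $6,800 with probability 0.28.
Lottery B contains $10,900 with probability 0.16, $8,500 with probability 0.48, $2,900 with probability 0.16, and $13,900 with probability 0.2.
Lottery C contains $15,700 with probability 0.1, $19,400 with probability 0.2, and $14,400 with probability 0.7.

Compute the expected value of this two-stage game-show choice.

EV(A) = 0.72 × 16200 + 0.28 × 6800 = 11664 + 1904 = 13568
EV(B) = 0.16 × 10900 + 0.48 × 8500 + 0.16 × 2900 + 0.2 × 13900 = 1744 + 4080 + 464 + 2780 = 9068
EV(C) = 0.1 × 15700 + 0.2 × 19400 + 0.7 × 14400 = 1570 + 3880 + 10080 = 15530
Overall = 0.4 × 13568 + 0.3 × 9068 + 0.3 × 15530 = 5427.2 + 2720.4 + 4659 = 12806.6

$12,806.60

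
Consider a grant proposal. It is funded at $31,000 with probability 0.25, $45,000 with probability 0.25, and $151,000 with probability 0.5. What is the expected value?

EV = 0.25 × 31000 + 0.25 × 45000 + 0.5 × 151000 = 7750 + 11250 + 75500 = 94500

$94,500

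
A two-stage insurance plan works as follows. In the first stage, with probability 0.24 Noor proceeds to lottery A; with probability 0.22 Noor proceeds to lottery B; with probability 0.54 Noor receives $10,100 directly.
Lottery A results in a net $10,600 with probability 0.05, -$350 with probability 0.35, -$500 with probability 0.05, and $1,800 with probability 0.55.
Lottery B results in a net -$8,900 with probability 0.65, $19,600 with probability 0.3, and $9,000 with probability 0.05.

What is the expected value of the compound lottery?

$5,903.30

EV(A) = 0.05 × 10600 + 0.35 × (-350) + 0.05 × (-500) + 0.55 × 1800 = 530 − 122.5 − 25 + 990 = 1372.5
EV(B) = 0.65 × (-8900) + 0.3 × 19600 + 0.05 × 9000 = -5785 + 5880 + 450 = 545
Branch C: 10100 (certain)
Overall = 0.24 × 1372.5 + 0.22 × 545 + 0.54 × 10100 = 329.4 + 119.9 + 5454 = 5903.3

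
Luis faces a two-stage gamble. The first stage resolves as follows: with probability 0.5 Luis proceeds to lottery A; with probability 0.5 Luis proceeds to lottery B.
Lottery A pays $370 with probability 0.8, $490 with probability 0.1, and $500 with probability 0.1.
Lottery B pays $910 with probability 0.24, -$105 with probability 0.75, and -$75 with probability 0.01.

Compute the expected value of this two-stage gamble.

$266.95

EV(A) = 0.8 × 370 + 0.1 × 490 + 0.1 × 500 = 296 + 49 + 50 = 395
EV(B) = 0.24 × 910 + 0.75 × (-105) + 0.01 × (-75) = 218.4 − 78.75 − 0.75 = 138.9
Overall = 0.5 × 395 + 0.5 × 138.9 = 197.5 + 69.45 = 266.95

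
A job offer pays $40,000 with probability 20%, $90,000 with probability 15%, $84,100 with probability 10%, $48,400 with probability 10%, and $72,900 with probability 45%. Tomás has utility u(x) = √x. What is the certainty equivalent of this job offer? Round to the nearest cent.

$66,306.25

E[u] = 0.2·√40000 + 0.15·√90000 + 0.1·√84100 + 0.1·√48400 + 0.45·√72900 = 0.2·200 + 0.15·300 + 0.1·290 + 0.1·220 + 0.45·270 = 257.5
CE = (257.5)² = 66306.25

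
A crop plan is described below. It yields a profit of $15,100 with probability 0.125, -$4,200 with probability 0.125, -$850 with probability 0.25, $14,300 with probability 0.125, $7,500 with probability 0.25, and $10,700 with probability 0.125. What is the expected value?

EV = 0.125 × 15100 + 0.125 × (-4200) + 0.25 × (-850) + 0.125 × 14300 + 0.25 × 7500 + 0.125 × 10700 = 1887.5 − 525 − 212.5 + 1787.5 + 1875 + 1337.5 = 6150

$6,150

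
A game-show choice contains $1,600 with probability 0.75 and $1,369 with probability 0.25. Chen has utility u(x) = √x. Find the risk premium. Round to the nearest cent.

$1.69

E[u] = 0.75·√1600 + 0.25·√1369 = 0.75·40 + 0.25·37 = 39.25
CE = (39.25)² = 1540.5625
Risk premium = EV − CE = 1542.25 − 1540.5625 = 1.6875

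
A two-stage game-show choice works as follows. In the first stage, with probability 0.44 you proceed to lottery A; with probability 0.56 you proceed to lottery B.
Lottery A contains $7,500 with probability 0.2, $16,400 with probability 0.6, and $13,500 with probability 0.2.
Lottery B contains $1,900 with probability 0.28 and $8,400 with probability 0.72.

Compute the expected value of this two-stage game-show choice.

EV(A) = 0.2 × 7500 + 0.6 × 16400 + 0.2 × 13500 = 1500 + 9840 + 2700 = 14040
EV(B) = 0.28 × 1900 + 0.72 × 8400 = 532 + 6048 = 6580
Overall = 0.44 × 14040 + 0.56 × 6580 = 6177.6 + 3684.8 = 9862.4

$9,862.40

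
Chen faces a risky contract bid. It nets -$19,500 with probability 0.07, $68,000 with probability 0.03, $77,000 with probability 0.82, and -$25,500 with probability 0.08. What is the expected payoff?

$61,775

EV = 0.07 × (-19500) + 0.03 × 68000 + 0.82 × 77000 + 0.08 × (-25500) = -1365 + 2040 + 63140 − 2040 = 61775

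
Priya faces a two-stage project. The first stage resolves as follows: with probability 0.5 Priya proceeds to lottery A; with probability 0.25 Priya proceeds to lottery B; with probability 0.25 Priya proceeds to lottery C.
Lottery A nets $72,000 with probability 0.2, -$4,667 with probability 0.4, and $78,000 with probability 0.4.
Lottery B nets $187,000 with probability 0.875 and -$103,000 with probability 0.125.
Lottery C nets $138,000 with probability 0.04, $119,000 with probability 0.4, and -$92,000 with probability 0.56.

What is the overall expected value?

$59,954.10

EV(A) = 0.2 × 72000 + 0.4 × (-4667) + 0.4 × 78000 = 14400 − 1866.8 + 31200 = 43733.2
EV(B) = 0.875 × 187000 + 0.125 × (-103000) = 163625 − 12875 = 150750
EV(C) = 0.04 × 138000 + 0.4 × 119000 + 0.56 × (-92000) = 5520 + 47600 − 51520 = 1600
Overall = 0.5 × 43733.2 + 0.25 × 150750 + 0.25 × 1600 = 21866.6 + 37687.5 + 400 = 59954.1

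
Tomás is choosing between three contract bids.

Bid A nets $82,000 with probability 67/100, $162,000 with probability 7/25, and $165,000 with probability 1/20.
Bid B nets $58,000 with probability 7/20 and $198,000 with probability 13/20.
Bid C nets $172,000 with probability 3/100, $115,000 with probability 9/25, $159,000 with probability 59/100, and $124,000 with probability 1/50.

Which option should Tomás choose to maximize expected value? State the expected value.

Bid B ($149,000)

Bid A = 67/100 × 82000 + 7/25 × 162000 + 1/20 × 165000 = 54940 + 45360 + 8250 = 108550
Bid B = 7/20 × 58000 + 13/20 × 198000 = 20300 + 128700 = 149000
Bid C = 3/100 × 172000 + 9/25 × 115000 + 59/100 × 159000 + 1/50 × 124000 = 5160 + 41400 + 93810 + 2480 = 142850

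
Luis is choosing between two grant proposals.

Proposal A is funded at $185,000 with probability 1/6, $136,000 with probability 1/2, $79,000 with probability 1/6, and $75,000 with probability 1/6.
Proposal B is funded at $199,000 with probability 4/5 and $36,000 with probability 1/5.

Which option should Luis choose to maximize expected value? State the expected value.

Proposal B ($166,400)

Proposal A = 1/6 × 185000 + 1/2 × 136000 + 1/6 × 79000 + 1/6 × 75000 = 30833.3333 + 68000 + 13166.6667 + 12500 = 124500
Proposal B = 4/5 × 199000 + 1/5 × 36000 = 159200 + 7200 = 166400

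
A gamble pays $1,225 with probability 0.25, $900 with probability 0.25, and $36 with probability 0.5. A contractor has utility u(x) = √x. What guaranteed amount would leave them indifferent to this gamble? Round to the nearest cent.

$370.56

E[u] = 0.25·√1225 + 0.25·√900 + 0.5·√36 = 0.25·35 + 0.25·30 + 0.5·6 = 19.25
CE = (19.25)² = 370.5625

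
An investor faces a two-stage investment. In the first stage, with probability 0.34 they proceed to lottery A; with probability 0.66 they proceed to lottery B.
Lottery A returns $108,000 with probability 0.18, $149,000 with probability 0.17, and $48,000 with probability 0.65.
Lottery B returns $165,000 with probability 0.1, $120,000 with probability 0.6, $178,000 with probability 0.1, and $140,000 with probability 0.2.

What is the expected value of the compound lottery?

EV(A) = 0.18 × 108000 + 0.17 × 149000 + 0.65 × 48000 = 19440 + 25330 + 31200 = 75970
EV(B) = 0.1 × 165000 + 0.6 × 120000 + 0.1 × 178000 + 0.2 × 140000 = 16500 + 72000 + 17800 + 28000 = 134300
Overall = 0.34 × 75970 + 0.66 × 134300 = 25829.8 + 88638 = 114467.8

$114,467.80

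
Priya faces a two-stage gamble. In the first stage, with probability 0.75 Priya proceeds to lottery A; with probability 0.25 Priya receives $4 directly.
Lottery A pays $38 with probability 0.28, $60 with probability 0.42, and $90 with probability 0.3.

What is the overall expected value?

$48.13

EV(A) = 0.28 × 38 + 0.42 × 60 + 0.3 × 90 = 10.64 + 25.2 + 27 = 62.84
Branch B: 4 (certain)
Overall = 0.75 × 62.84 + 0.25 × 4 = 47.13 + 1 = 48.13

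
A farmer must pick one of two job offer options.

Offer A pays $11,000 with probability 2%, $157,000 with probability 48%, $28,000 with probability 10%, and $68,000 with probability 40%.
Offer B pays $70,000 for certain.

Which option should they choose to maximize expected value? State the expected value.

Offer A = 0.02 × 11000 + 0.48 × 157000 + 0.1 × 28000 + 0.4 × 68000 = 220 + 75360 + 2800 + 27200 = 105580
Offer B: 70000 (certain)

Offer A ($105,580)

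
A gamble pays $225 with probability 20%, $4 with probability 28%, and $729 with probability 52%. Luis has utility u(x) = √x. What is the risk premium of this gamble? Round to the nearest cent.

E[u] = 0.2·√225 + 0.28·√4 + 0.52·√729 = 0.2·15 + 0.28·2 + 0.52·27 = 17.6
CE = (17.6)² = 309.76
Risk premium = EV − CE = 425.2 − 309.76 = 115.44

$115.44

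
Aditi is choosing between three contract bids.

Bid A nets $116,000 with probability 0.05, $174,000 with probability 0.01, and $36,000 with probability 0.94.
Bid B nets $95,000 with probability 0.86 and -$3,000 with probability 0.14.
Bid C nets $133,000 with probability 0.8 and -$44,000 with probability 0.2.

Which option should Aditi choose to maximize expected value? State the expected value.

Bid C ($97,600)

Bid A = 0.05 × 116000 + 0.01 × 174000 + 0.94 × 36000 = 5800 + 1740 + 33840 = 41380
Bid B = 0.86 × 95000 + 0.14 × (-3000) = 81700 − 420 = 81280
Bid C = 0.8 × 133000 + 0.2 × (-44000) = 106400 − 8800 = 97600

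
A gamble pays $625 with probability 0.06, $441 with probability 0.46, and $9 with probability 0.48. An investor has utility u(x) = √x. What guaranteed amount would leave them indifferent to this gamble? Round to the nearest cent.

E[u] = 0.06·√625 + 0.46·√441 + 0.48·√9 = 0.06·25 + 0.46·21 + 0.48·3 = 12.6
CE = (12.6)² = 158.76

$158.76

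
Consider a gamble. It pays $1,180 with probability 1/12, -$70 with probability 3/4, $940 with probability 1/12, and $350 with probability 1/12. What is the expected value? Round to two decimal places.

$153.33

EV = 1/12 × 1180 + 3/4 × (-70) + 1/12 × 940 + 1/12 × 350 = 98.3333 − 52.5 + 78.3333 + 29.1667 = 153.3333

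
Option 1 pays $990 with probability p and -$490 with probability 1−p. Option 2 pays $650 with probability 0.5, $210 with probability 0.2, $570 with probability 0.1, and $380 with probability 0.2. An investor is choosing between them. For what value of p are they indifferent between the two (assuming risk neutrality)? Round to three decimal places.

p = 0.669

EV(Option 2) = 0.5 × 650 + 0.2 × 210 + 0.1 × 570 + 0.2 × 380 = 325 + 42 + 57 + 76 = 500
p·990 + (1−p)·(-490) = 500
1480p − 490 = 500
p = (500 + 490) / 1480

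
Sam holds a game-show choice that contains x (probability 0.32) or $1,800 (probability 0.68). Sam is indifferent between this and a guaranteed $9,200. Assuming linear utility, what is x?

x = $24,925

0.32·x + 0.68·1800 = 9200
0.32·x = 9200 − 1224 = 7976
x = 7976 / 0.32 = 24925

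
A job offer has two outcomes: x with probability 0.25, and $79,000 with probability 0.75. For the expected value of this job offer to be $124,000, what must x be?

0.25·x + 0.75·79000 = 124000
0.25·x = 124000 − 59250 = 64750
x = 64750 / 0.25 = 259000

x = $259,000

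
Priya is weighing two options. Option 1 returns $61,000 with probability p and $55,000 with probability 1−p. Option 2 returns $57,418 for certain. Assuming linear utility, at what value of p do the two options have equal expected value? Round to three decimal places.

p = 0.403

p·61000 + (1−p)·55000 = 57418
6000p + 55000 = 57418
p = (57418 − 55000) / 6000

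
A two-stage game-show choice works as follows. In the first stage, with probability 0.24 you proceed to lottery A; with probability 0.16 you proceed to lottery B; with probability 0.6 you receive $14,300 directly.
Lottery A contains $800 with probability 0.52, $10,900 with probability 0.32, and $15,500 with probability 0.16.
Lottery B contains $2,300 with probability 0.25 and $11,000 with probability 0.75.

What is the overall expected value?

$11,524.16

EV(A) = 0.52 × 800 + 0.32 × 10900 + 0.16 × 15500 = 416 + 3488 + 2480 = 6384
EV(B) = 0.25 × 2300 + 0.75 × 11000 = 575 + 8250 = 8825
Branch C: 14300 (certain)
Overall = 0.24 × 6384 + 0.16 × 8825 + 0.6 × 14300 = 1532.16 + 1412 + 8580 = 11524.16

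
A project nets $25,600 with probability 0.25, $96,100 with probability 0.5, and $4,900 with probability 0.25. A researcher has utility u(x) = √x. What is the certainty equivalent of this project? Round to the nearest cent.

$45,156.25

E[u] = 0.25·√25600 + 0.5·√96100 + 0.25·√4900 = 0.25·160 + 0.5·310 + 0.25·70 = 212.5
CE = (212.5)² = 45156.25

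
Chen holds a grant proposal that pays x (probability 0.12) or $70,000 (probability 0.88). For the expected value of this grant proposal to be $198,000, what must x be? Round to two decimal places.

x = $1,136,666.67

0.12·x + 0.88·70000 = 198000
0.12·x = 198000 − 61600 = 136400
x = 136400 / 0.12 = 1136666.6667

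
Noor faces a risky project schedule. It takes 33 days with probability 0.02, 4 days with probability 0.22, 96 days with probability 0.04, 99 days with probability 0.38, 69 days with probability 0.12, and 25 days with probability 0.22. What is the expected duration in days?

EV = 0.02 × 33 + 0.22 × 4 + 0.04 × 96 + 0.38 × 99 + 0.12 × 69 + 0.22 × 25 = 0.66 + 0.88 + 3.84 + 37.62 + 8.28 + 5.5 = 56.78

56.78 days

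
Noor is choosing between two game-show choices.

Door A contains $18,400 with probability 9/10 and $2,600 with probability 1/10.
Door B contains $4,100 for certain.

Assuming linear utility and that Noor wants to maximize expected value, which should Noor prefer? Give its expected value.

Door A ($16,820)

Door A = 9/10 × 18400 + 1/10 × 2600 = 16560 + 260 = 16820
Door B: 4100 (certain)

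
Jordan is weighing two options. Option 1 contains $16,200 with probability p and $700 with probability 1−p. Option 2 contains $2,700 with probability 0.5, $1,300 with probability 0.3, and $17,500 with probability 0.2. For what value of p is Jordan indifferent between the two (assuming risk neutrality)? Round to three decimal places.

EV(Option 2) = 0.5 × 2700 + 0.3 × 1300 + 0.2 × 17500 = 1350 + 390 + 3500 = 5240
p·16200 + (1−p)·700 = 5240
15500p + 700 = 5240
p = (5240 − 700) / 15500

p = 0.293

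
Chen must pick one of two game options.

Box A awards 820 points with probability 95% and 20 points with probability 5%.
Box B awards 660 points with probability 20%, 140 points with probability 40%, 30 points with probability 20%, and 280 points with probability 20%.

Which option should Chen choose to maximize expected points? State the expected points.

Box A (780 points)

Box A = 0.95 × 820 + 0.05 × 20 = 779 + 1 = 780
Box B = 0.2 × 660 + 0.4 × 140 + 0.2 × 30 + 0.2 × 280 = 132 + 56 + 6 + 56 = 250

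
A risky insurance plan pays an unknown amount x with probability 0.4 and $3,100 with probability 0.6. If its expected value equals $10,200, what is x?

0.4·x + 0.6·3100 = 10200
0.4·x = 10200 − 1860 = 8340
x = 8340 / 0.4 = 20850

x = $20,850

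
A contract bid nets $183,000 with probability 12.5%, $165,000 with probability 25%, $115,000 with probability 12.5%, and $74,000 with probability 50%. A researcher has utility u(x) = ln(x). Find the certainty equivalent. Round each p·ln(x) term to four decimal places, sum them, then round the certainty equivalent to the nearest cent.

E[u] = 0.125·ln(183000) + 0.25·ln(165000) + 0.125·ln(115000) + 0.5·ln(74000) = 1.5147 + 3.0034 + 1.4566 + 5.6059 = 11.5806
CE = e^11.5806 ≈ 107001.70

$107,001.70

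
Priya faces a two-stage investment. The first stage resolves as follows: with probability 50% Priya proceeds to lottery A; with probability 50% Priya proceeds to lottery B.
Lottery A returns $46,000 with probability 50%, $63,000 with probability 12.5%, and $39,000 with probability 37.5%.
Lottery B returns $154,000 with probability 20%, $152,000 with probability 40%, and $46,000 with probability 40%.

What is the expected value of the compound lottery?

$77,750

EV(A) = 0.5 × 46000 + 0.125 × 63000 + 0.375 × 39000 = 23000 + 7875 + 14625 = 45500
EV(B) = 0.2 × 154000 + 0.4 × 152000 + 0.4 × 46000 = 30800 + 60800 + 18400 = 110000
Overall = 0.5 × 45500 + 0.5 × 110000 = 22750 + 55000 = 77750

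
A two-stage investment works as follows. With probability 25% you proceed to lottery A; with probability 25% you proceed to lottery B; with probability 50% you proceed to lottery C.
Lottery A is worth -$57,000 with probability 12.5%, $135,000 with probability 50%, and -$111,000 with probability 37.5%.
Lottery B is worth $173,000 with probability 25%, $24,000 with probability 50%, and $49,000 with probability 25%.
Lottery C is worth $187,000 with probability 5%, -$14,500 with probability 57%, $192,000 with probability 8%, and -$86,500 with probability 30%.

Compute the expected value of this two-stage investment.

$16,810

EV(A) = 0.125 × (-57000) + 0.5 × 135000 + 0.375 × (-111000) = -7125 + 67500 − 41625 = 18750
EV(B) = 0.25 × 173000 + 0.5 × 24000 + 0.25 × 49000 = 43250 + 12000 + 12250 = 67500
EV(C) = 0.05 × 187000 + 0.57 × (-14500) + 0.08 × 192000 + 0.3 × (-86500) = 9350 − 8265 + 15360 − 25950 = -9505
Overall = 0.25 × 18750 + 0.25 × 67500 + 0.5 × (-9505) = 4687.5 + 16875 − 4752.5 = 16810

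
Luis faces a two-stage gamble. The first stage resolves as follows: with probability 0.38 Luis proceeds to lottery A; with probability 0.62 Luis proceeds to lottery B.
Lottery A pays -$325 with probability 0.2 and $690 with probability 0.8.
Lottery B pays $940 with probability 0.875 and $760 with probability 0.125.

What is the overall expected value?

EV(A) = 0.2 × (-325) + 0.8 × 690 = -65 + 552 = 487
EV(B) = 0.875 × 940 + 0.125 × 760 = 822.5 + 95 = 917.5
Overall = 0.38 × 487 + 0.62 × 917.5 = 185.06 + 568.85 = 753.91

$753.91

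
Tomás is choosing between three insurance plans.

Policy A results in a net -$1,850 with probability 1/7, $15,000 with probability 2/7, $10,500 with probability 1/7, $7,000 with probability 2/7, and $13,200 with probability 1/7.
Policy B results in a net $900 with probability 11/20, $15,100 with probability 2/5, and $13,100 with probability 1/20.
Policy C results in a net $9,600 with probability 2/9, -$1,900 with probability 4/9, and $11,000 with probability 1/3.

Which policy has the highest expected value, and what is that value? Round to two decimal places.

Policy A = 1/7 × (-1850) + 2/7 × 15000 + 1/7 × 10500 + 2/7 × 7000 + 1/7 × 13200 = -264.2857 + 4285.7143 + 1500 + 2000 + 1885.7143 = 9407.1429
Policy B = 11/20 × 900 + 2/5 × 15100 + 1/20 × 13100 = 495 + 6040 + 655 = 7190
Policy C = 2/9 × 9600 + 4/9 × (-1900) + 1/3 × 11000 = 2133.3333 − 844.4444 + 3666.6667 = 4955.5556

Policy A ($9,407.14)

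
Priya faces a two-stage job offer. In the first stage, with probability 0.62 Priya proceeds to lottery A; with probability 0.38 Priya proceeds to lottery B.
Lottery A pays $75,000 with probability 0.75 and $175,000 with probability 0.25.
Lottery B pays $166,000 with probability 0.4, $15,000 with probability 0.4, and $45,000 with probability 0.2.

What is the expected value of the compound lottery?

EV(A) = 0.75 × 75000 + 0.25 × 175000 = 56250 + 43750 = 100000
EV(B) = 0.4 × 166000 + 0.4 × 15000 + 0.2 × 45000 = 66400 + 6000 + 9000 = 81400
Overall = 0.62 × 100000 + 0.38 × 81400 = 62000 + 30932 = 92932

$92,932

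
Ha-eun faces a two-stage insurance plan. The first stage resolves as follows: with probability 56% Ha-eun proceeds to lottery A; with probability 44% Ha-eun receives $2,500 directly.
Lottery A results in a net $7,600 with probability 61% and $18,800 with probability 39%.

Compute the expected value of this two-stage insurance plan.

EV(A) = 0.61 × 7600 + 0.39 × 18800 = 4636 + 7332 = 11968
Branch B: 2500 (certain)
Overall = 0.56 × 11968 + 0.44 × 2500 = 6702.08 + 1100 = 7802.08

$7,802.08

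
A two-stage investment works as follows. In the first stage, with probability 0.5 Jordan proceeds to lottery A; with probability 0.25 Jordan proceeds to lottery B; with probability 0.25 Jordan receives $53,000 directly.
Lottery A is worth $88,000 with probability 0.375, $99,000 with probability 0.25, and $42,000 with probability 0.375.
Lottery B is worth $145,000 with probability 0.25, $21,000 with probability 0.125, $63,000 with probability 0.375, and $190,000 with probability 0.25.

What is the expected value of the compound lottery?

EV(A) = 0.375 × 88000 + 0.25 × 99000 + 0.375 × 42000 = 33000 + 24750 + 15750 = 73500
EV(B) = 0.25 × 145000 + 0.125 × 21000 + 0.375 × 63000 + 0.25 × 190000 = 36250 + 2625 + 23625 + 47500 = 110000
Branch C: 53000 (certain)
Overall = 0.5 × 73500 + 0.25 × 110000 + 0.25 × 53000 = 36750 + 27500 + 13250 = 77500

$77,500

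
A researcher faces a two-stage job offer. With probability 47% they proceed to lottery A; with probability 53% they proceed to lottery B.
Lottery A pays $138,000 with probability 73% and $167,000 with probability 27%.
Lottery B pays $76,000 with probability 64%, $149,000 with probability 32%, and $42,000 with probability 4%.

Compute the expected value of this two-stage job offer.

$120,480.10

EV(A) = 0.73 × 138000 + 0.27 × 167000 = 100740 + 45090 = 145830
EV(B) = 0.64 × 76000 + 0.32 × 149000 + 0.04 × 42000 = 48640 + 47680 + 1680 = 98000
Overall = 0.47 × 145830 + 0.53 × 98000 = 68540.1 + 51940 = 120480.1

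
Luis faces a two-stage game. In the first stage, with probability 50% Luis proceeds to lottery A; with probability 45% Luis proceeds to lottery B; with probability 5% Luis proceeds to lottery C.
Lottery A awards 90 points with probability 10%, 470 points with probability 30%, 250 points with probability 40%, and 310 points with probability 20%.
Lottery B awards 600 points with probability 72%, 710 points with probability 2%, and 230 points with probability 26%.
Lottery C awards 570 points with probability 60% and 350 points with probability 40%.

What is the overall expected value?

407.8 points

EV(A) = 0.1 × 90 + 0.3 × 470 + 0.4 × 250 + 0.2 × 310 = 9 + 141 + 100 + 62 = 312
EV(B) = 0.72 × 600 + 0.02 × 710 + 0.26 × 230 = 432 + 14.2 + 59.8 = 506
EV(C) = 0.6 × 570 + 0.4 × 350 = 342 + 140 = 482
Overall = 0.5 × 312 + 0.45 × 506 + 0.05 × 482 = 156 + 227.7 + 24.1 = 407.8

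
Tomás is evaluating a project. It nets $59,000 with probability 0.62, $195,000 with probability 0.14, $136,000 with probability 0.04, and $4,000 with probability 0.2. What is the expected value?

$70,120

EV = 0.62 × 59000 + 0.14 × 195000 + 0.04 × 136000 + 0.2 × 4000 = 36580 + 27300 + 5440 + 800 = 70120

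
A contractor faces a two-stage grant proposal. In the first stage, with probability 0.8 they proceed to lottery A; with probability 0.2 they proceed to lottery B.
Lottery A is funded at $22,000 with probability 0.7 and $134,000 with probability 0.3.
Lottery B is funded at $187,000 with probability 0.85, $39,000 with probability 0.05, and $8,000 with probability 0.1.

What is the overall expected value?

EV(A) = 0.7 × 22000 + 0.3 × 134000 = 15400 + 40200 = 55600
EV(B) = 0.85 × 187000 + 0.05 × 39000 + 0.1 × 8000 = 158950 + 1950 + 800 = 161700
Overall = 0.8 × 55600 + 0.2 × 161700 = 44480 + 32340 = 76820

$76,820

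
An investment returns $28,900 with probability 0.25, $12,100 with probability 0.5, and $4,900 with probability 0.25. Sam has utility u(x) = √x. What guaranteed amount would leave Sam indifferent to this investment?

$13,225

E[u] = 0.25·√28900 + 0.5·√12100 + 0.25·√4900 = 0.25·170 + 0.5·110 + 0.25·70 = 115
CE = (115)² = 13225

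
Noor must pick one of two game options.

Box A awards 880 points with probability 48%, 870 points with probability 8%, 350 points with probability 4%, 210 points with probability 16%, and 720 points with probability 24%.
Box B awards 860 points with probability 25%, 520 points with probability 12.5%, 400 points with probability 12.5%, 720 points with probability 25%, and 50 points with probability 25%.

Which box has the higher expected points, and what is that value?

Box A = 0.48 × 880 + 0.08 × 870 + 0.04 × 350 + 0.16 × 210 + 0.24 × 720 = 422.4 + 69.6 + 14 + 33.6 + 172.8 = 712.4
Box B = 0.25 × 860 + 0.125 × 520 + 0.125 × 400 + 0.25 × 720 + 0.25 × 50 = 215 + 65 + 50 + 180 + 12.5 = 522.5

Box A (712.4 points)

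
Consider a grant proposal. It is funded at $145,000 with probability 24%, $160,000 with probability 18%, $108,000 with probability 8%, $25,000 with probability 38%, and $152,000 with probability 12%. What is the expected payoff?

$99,980

EV = 0.24 × 145000 + 0.18 × 160000 + 0.08 × 108000 + 0.38 × 25000 + 0.12 × 152000 = 34800 + 28800 + 8640 + 9500 + 18240 = 99980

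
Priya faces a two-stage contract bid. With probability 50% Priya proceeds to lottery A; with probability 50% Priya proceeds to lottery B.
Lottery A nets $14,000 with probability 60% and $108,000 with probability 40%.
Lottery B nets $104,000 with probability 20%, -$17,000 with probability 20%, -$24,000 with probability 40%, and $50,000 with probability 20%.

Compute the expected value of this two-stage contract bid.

EV(A) = 0.6 × 14000 + 0.4 × 108000 = 8400 + 43200 = 51600
EV(B) = 0.2 × 104000 + 0.2 × (-17000) + 0.4 × (-24000) + 0.2 × 50000 = 20800 − 3400 − 9600 + 10000 = 17800
Overall = 0.5 × 51600 + 0.5 × 17800 = 25800 + 8900 = 34700

$34,700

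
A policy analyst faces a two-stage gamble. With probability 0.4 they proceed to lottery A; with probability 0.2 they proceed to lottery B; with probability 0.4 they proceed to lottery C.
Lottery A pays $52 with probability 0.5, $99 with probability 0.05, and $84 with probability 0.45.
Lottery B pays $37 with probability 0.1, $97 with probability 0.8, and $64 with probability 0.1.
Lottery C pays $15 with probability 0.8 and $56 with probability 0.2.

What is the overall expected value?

EV(A) = 0.5 × 52 + 0.05 × 99 + 0.45 × 84 = 26 + 4.95 + 37.8 = 68.75
EV(B) = 0.1 × 37 + 0.8 × 97 + 0.1 × 64 = 3.7 + 77.6 + 6.4 = 87.7
EV(C) = 0.8 × 15 + 0.2 × 56 = 12 + 11.2 = 23.2
Overall = 0.4 × 68.75 + 0.2 × 87.7 + 0.4 × 23.2 = 27.5 + 17.54 + 9.28 = 54.32

$54.32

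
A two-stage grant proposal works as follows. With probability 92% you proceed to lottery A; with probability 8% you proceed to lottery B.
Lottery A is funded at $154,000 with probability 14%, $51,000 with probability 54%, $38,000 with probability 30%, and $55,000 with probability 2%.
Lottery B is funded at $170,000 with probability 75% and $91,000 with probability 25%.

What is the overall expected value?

$68,692

EV(A) = 0.14 × 154000 + 0.54 × 51000 + 0.3 × 38000 + 0.02 × 55000 = 21560 + 27540 + 11400 + 1100 = 61600
EV(B) = 0.75 × 170000 + 0.25 × 91000 = 127500 + 22750 = 150250
Overall = 0.92 × 61600 + 0.08 × 150250 = 56672 + 12020 = 68692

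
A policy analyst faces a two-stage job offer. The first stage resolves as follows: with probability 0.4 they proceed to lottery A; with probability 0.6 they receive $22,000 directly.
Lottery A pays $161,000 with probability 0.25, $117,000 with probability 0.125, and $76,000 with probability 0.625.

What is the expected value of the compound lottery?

EV(A) = 0.25 × 161000 + 0.125 × 117000 + 0.625 × 76000 = 40250 + 14625 + 47500 = 102375
Branch B: 22000 (certain)
Overall = 0.4 × 102375 + 0.6 × 22000 = 40950 + 13200 = 54150

$54,150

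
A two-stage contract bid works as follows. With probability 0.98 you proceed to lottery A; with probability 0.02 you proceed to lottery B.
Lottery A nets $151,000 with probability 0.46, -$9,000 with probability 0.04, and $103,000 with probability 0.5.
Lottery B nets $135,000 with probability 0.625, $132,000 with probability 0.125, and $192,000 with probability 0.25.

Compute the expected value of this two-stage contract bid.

EV(A) = 0.46 × 151000 + 0.04 × (-9000) + 0.5 × 103000 = 69460 − 360 + 51500 = 120600
EV(B) = 0.625 × 135000 + 0.125 × 132000 + 0.25 × 192000 = 84375 + 16500 + 48000 = 148875
Overall = 0.98 × 120600 + 0.02 × 148875 = 118188 + 2977.5 = 121165.5

$121,165.50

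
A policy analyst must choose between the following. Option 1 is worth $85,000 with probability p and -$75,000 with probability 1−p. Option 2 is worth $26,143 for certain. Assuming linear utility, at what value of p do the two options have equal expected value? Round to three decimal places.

p·85000 + (1−p)·(-75000) = 26143
160000p − 75000 = 26143
p = (26143 + 75000) / 160000

p = 0.632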